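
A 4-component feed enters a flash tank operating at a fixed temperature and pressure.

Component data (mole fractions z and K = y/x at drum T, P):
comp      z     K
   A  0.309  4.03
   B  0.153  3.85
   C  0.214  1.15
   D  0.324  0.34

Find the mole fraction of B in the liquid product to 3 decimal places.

Rachford–Rice: g(ψ) = Σ zᵢ(Kᵢ−1)/(1+ψ(Kᵢ−1)) = 0.
g(0) = ΣzᵢKᵢ − 1 = 1.191 and g(1) = 1 − Σzᵢ/Kᵢ = -0.255, so a root lies in (0, 1).
Iterate (Newton) starting at ψ = 0.5:
  ψ = 0.500: g = 0.2628, g' = -0.978 → ψ = 0.769
  ψ = 0.769: g = 0.0127, g' = -0.963 → ψ = 0.782
Converged at ψ = 0.782.
Compositions from xᵢ = zᵢ/(1+ψ(Kᵢ−1)), yᵢ = Kᵢxᵢ:
  A: x = 0.092, y = 0.370
  B: x = 0.047, y = 0.182
  C: x = 0.192, y = 0.220
  D: x = 0.669, y = 0.228

x_B = 0.047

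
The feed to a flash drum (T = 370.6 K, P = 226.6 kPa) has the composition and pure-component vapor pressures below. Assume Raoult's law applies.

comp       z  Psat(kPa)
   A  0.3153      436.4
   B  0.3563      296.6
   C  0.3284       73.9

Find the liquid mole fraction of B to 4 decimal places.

Raoult's law: Kᵢ = Pᵢˢᵃᵗ/P = Pᵢˢᵃᵗ/226.6.
  K_A = 436.4/226.6 = 1.925861, K_B = 296.6/226.6 = 1.308914, K_C = 73.9/226.6 = 0.326125
Rachford–Rice: g(ψ) = Σ zᵢ(Kᵢ−1)/(1+ψ(Kᵢ−1)) = 0.
g(0) = ΣzᵢKᵢ − 1 = 0.1807 and g(1) = 1 − Σzᵢ/Kᵢ = -0.4429, so a root lies in (0, 1).
Iterate (Newton) starting at ψ = 0.33:
  ψ = 0.3300: g = 0.03890, g' = -0.4332 → ψ = 0.4198
  ψ = 0.4198: g = -0.00095, g' = -0.4568 → ψ = 0.4177
Converged at ψ = 0.4177.
Compositions from xᵢ = zᵢ/(1+ψ(Kᵢ−1)), yᵢ = Kᵢxᵢ:
  A: x = 0.2274, y = 0.4379
  B: x = 0.3156, y = 0.4131
  C: x = 0.4571, y = 0.1491

x_B = 0.3156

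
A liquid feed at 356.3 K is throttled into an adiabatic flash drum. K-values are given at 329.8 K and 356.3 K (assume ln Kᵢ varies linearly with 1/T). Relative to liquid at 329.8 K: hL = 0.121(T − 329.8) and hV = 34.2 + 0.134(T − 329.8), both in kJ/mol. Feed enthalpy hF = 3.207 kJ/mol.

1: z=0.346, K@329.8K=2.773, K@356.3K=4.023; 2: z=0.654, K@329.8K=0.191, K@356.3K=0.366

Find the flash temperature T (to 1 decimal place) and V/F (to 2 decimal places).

T = 332.2 K, V/F = 0.09

Adiabatic flash: solve Rachford–Rice at each trial T, then check hF = ψ·hV(T) + (1−ψ)·hL(T).
  T = 329.8 K: K = (2.773, 0.191), RR gives ψ = 0.059, H_out = 2.012 kJ/mol
  T = 356.3 K: K = (4.023, 0.366), RR gives ψ = 0.329, H_out = 14.585 kJ/mol
  T = 343.1 K: K = (3.366, 0.268), RR gives ψ = 0.196, H_out = 8.359 kJ/mol
  T = 336.5 K: K = (3.063, 0.227), RR gives ψ = 0.131, H_out = 5.297 kJ/mol
  T = 333.1 K: K = (2.914, 0.208), RR gives ψ = 0.095, H_out = 3.663 kJ/mol
  T = 331.5 K: K = (2.845, 0.200), RR gives ψ = 0.078, H_out = 2.872 kJ/mol
Linear interpolation between T = 331.5 (H_out = 2.872) and T = 333.1 (H_out = 3.663) on hF = 3.207 gives T ≈ 332.2 K, at which ψ = 0.09.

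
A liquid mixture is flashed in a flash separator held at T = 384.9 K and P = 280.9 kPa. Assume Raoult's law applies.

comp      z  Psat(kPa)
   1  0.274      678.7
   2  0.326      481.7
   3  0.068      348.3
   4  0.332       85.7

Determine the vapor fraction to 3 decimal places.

ψ = 0.588

Raoult's law: Kᵢ = Pᵢˢᵃᵗ/P = Pᵢˢᵃᵗ/280.9.
  K_1 = 678.7/280.9 = 2.41616, K_2 = 481.7/280.9 = 1.71485, K_3 = 348.3/280.9 = 1.23994, K_4 = 85.7/280.9 = 0.30509
Let ψ = V/F and solve Σ zᵢ(Kᵢ−1)/(1+ψ(Kᵢ−1)) = 0.
Check two-phase: ΣzᵢKᵢ = 1.407 > 1 and Σzᵢ/Kᵢ = 1.447 > 1, so g(0) = 0.407 > 0 and g(1) = -0.447 < 0.
Newton–Raphson from ψ = 0.5:
  ψ = 0.500: g = 0.0599, g' = -0.658 → ψ = 0.591
  ψ = 0.591: g = -0.0021, g' = -0.710 → ψ = 0.588
Converged at ψ = 0.588.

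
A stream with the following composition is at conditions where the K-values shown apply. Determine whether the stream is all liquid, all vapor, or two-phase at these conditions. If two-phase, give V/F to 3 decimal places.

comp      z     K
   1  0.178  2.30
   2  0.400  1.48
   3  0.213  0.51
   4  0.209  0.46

two-phase, V/F = 0.506

ΣzᵢKᵢ = 1.206; Σzᵢ/Kᵢ = 1.220.
Both exceed 1, so a two-phase solution exists.
Material balance + equilibrium reduce to Σ zᵢ(Kᵢ−1)/(1+ψ(Kᵢ−1)) = 0.
Newton–Raphson from ψ = 0.5:
  ψ = 0.500: g = 0.0022, g' = -0.375 → ψ = 0.506
Converged at ψ = 0.506.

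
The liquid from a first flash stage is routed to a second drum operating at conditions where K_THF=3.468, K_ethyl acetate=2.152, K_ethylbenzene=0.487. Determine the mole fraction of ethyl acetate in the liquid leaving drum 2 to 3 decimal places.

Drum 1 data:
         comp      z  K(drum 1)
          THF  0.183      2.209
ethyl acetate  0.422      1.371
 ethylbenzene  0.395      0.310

Drum 1:
Material balance + equilibrium reduce to Σ zᵢ(Kᵢ−1)/(1+ψ₁(Kᵢ−1)) = 0.
Feasibility: ΣzᵢKᵢ = 1.105, Σzᵢ/Kᵢ = 1.665 — both > 1, two phases present.
Newton–Raphson from ψ₁ = 0.43:
  ψ₁ = 0.430: g = -0.1069, g' = -0.539 → ψ₁ = 0.232
  ψ₁ = 0.232: g = -0.0074, g' = -0.479 → ψ₁ = 0.216
Converged at ψ₁ = 0.216.
Drum-1 compositions:
  THF: x = 0.145, y = 0.320
  ethyl acetate: x = 0.391, y = 0.536
  ethylbenzene: x = 0.464, y = 0.144
Drum-2 feed = drum-1 liquid: z₂ = (0.1451, 0.3907, 0.4643).
Drum 2:
Material balance + equilibrium reduce to Σ zᵢ(Kᵢ−1)/(1+ψ₂(Kᵢ−1)) = 0.
Check two-phase: ΣzᵢKᵢ = 1.570 > 1 and Σzᵢ/Kᵢ = 1.177 > 1, so g(0) = 0.570 > 0 and g(1) = -0.177 < 0.
Newton–Raphson from ψ₂ = 0.45:
  ψ₂ = 0.450: g = 0.1564, g' = -0.630 → ψ₂ = 0.698
  ψ₂ = 0.698: g = 0.0098, g' = -0.575 → ψ₂ = 0.715
Converged at ψ₂ = 0.715.
  THF: x = 0.052, y = 0.182
  ethyl acetate: x = 0.214, y = 0.461
  ethylbenzene: x = 0.733, y = 0.357

x_ethyl acetate (drum 2) = 0.214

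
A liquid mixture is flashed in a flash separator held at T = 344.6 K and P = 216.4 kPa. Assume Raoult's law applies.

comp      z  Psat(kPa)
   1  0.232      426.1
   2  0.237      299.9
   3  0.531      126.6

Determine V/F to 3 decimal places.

V/F = 0.316

Raoult's law: Kᵢ = Pᵢˢᵃᵗ/P = Pᵢˢᵃᵗ/216.4.
  K_1 = 426.1/216.4 = 1.96904, K_2 = 299.9/216.4 = 1.38586, K_3 = 126.6/216.4 = 0.58503
Rachford–Rice: g(V/F) = Σ zᵢ(Kᵢ−1)/(1+V/F(Kᵢ−1)) = 0.
g(0) = ΣzᵢKᵢ − 1 = 0.096 and g(1) = 1 − Σzᵢ/Kᵢ = -0.196, so a root lies in (0, 1).
Newton–Raphson from V/F = 0.54:
  V/F = 0.540: g = -0.0607, g' = -0.270 → V/F = 0.315
  V/F = 0.315: g = 0.0003, g' = -0.277 → V/F = 0.316
Converged at V/F = 0.316.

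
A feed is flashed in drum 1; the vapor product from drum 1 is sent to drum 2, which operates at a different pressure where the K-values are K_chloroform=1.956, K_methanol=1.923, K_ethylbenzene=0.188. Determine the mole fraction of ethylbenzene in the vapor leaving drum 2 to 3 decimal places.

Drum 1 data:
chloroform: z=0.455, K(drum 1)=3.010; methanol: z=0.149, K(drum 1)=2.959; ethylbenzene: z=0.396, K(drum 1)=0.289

Drum 1:
Newton–Raphson from ψ₁ = 0.65:
  ψ₁ = 0.650: g = 0.0014, g' = -1.148 → ψ₁ = 0.651
Converged at ψ₁ = 0.651.
Drum-1 compositions:
  chloroform: x = 0.197, y = 0.593
  methanol: x = 0.065, y = 0.194
  ethylbenzene: x = 0.737, y = 0.213
Drum-2 feed = drum-1 vapor: z₂ = (0.5931, 0.1937, 0.2131).
Drum 2:
Newton iteration, ψ₂⁰ = 0.51:
  ψ₂ = 0.510: g = 0.2074, g' = -0.731 → ψ₂ = 0.794
  ψ₂ = 0.794: g = -0.0613, g' = -1.343 → ψ₂ = 0.748
  ψ₂ = 0.748: g = -0.0045, g' = -1.154 → ψ₂ = 0.744
Converged at ψ₂ = 0.744.
  chloroform: x = 0.347, y = 0.678
  methanol: x = 0.115, y = 0.221
  ethylbenzene: x = 0.539, y = 0.101

y_ethylbenzene (drum 2) = 0.101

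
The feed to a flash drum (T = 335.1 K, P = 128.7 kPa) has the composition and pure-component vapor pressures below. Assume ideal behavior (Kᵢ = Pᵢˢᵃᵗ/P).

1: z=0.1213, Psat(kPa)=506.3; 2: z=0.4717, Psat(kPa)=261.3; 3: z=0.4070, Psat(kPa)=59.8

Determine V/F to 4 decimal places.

Raoult's law: Kᵢ = Pᵢˢᵃᵗ/P = Pᵢˢᵃᵗ/128.7.
  K_1 = 506.3/128.7 = 3.933955, K_2 = 261.3/128.7 = 2.030303, K_3 = 59.8/128.7 = 0.464646
Material balance + equilibrium reduce to Σ zᵢ(Kᵢ−1)/(1+V/F(Kᵢ−1)) = 0.
Check two-phase: ΣzᵢKᵢ = 1.6240 > 1 and Σzᵢ/Kᵢ = 1.1391 > 1, so g(0) = 0.6240 > 0 and g(1) = -0.1391 < 0.
Newton iteration, V/F⁰ = 0.53:
  V/F = 0.5300: g = 0.14943, g' = -0.5968 → V/F = 0.7804
  V/F = 0.7804: g = 0.00334, g' = -0.5945 → V/F = 0.7860
Converged at V/F = 0.7860.

V/F = 0.7860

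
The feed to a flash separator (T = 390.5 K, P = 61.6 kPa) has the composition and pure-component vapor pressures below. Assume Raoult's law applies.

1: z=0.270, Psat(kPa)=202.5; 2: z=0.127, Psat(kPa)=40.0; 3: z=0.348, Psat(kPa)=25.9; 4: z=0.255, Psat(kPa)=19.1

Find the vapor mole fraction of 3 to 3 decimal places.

y_3 = 0.160

Raoult's law: Kᵢ = Pᵢˢᵃᵗ/P = Pᵢˢᵃᵗ/61.6.
  K_1 = 202.5/61.6 = 3.28734, K_2 = 40.0/61.6 = 0.64935, K_3 = 25.9/61.6 = 0.42045, K_4 = 19.1/61.6 = 0.31006
Material balance + equilibrium reduce to Σ zᵢ(Kᵢ−1)/(1+V/F(Kᵢ−1)) = 0.
Feasibility: ΣzᵢKᵢ = 1.195, Σzᵢ/Kᵢ = 1.928 — both > 1, two phases present.
Iterate (Newton) starting at V/F = 0.5:
  V/F = 0.500: g = -0.3185, g' = -0.845 → V/F = 0.123
  V/F = 0.123: g = 0.0259, g' = -1.158 → V/F = 0.145
  V/F = 0.145: g = 0.0006, g' = -1.102 → V/F = 0.146
Converged at V/F = 0.146.
Compositions from xᵢ = zᵢ/(1+V/F(Kᵢ−1)), yᵢ = Kᵢxᵢ:
  1: x = 0.202, y = 0.665
  2: x = 0.134, y = 0.087
  3: x = 0.380, y = 0.160
  4: x = 0.284, y = 0.088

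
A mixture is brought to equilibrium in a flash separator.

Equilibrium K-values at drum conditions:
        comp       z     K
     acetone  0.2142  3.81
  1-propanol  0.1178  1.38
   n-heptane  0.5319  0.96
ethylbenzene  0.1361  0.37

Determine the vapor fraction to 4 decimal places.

ψ = 0.8618

Material balance + equilibrium reduce to Σ zᵢ(Kᵢ−1)/(1+ψ(Kᵢ−1)) = 0.
Check two-phase: ΣzᵢKᵢ = 1.5396 > 1 and Σzᵢ/Kᵢ = 1.0635 > 1, so g(0) = 0.5396 > 0 and g(1) = -0.0635 < 0.
Newton iteration, ψ⁰ = 0.53:
  ψ = 0.5300: g = 0.12859, g' = -0.4074 → ψ = 0.8457
  ψ = 0.8457: g = 0.00661, g' = -0.4065 → ψ = 0.8619
  ψ = 0.8619: g = -0.00006, g' = -0.4137 → ψ = 0.8618
Converged at ψ = 0.8618.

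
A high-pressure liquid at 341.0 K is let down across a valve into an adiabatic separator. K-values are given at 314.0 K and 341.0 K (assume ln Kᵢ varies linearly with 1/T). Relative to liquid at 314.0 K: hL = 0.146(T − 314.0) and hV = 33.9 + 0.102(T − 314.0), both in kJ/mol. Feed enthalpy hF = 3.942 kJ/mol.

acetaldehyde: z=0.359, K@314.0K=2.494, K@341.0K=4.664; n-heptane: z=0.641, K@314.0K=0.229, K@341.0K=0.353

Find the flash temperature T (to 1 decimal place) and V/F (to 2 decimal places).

T = 317.5 K, V/F = 0.10

Adiabatic flash: solve Rachford–Rice at each trial T, then check hF = ψ·hV(T) + (1−ψ)·hL(T).
  T = 314.0 K: K = (2.494, 0.229), RR gives ψ = 0.037, H_out = 1.240 kJ/mol
  T = 341.0 K: K = (4.664, 0.353), RR gives ψ = 0.380, H_out = 16.370 kJ/mol
  T = 327.5 K: K = (3.455, 0.287), RR gives ψ = 0.242, H_out = 10.041 kJ/mol
  T = 320.8 K: K = (2.949, 0.257), RR gives ψ = 0.154, H_out = 6.180 kJ/mol
  T = 317.4 K: K = (2.714, 0.243), RR gives ψ = 0.100, H_out = 3.879 kJ/mol
  T = 319.1 K: K = (2.830, 0.250), RR gives ψ = 0.128, H_out = 5.066 kJ/mol
Linear interpolation between T = 317.4 (H_out = 3.879) and T = 319.1 (H_out = 5.066) on hF = 3.942 gives T ≈ 317.5 K, at which ψ = 0.10.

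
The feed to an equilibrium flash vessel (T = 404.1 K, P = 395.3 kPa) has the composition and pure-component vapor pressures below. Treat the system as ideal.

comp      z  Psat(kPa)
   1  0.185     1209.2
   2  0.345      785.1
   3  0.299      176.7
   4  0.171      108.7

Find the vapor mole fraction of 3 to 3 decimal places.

y_3 = 0.183

Raoult's law: Kᵢ = Pᵢˢᵃᵗ/P = Pᵢˢᵃᵗ/395.3.
  K_1 = 1209.2/395.3 = 3.05894, K_2 = 785.1/395.3 = 1.98609, K_3 = 176.7/395.3 = 0.44700, K_4 = 108.7/395.3 = 0.27498
Material balance + equilibrium reduce to Σ zᵢ(Kᵢ−1)/(1+V/F(Kᵢ−1)) = 0.
g(0) = ΣzᵢKᵢ − 1 = 0.432 and g(1) = 1 − Σzᵢ/Kᵢ = -0.525, so a root lies in (0, 1).
Newton iteration, V/F⁰ = 0.54:
  V/F = 0.540: g = -0.0371, g' = -0.747 → V/F = 0.490
Converged at V/F = 0.490.
Compositions from xᵢ = zᵢ/(1+V/F(Kᵢ−1)), yᵢ = Kᵢxᵢ:
  1: x = 0.092, y = 0.282
  2: x = 0.233, y = 0.462
  3: x = 0.410, y = 0.183
  4: x = 0.265, y = 0.073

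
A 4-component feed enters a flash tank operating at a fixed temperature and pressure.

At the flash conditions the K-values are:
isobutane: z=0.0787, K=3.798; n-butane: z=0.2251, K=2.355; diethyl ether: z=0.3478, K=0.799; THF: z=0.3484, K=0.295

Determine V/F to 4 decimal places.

V/F = 0.2301

Material balance + equilibrium reduce to Σ zᵢ(Kᵢ−1)/(1+V/F(Kᵢ−1)) = 0.
Check two-phase: ΣzᵢKᵢ = 1.2097 > 1 and Σzᵢ/Kᵢ = 1.7326 > 1, so g(0) = 0.2097 > 0 and g(1) = -0.7326 < 0.
Newton iteration, V/F⁰ = 0.44:
  V/F = 0.4400: g = -0.14299, g' = -0.6668 → V/F = 0.2256
  V/F = 0.2256: g = 0.00331, g' = -0.7343 → V/F = 0.2301
Converged at V/F = 0.2301.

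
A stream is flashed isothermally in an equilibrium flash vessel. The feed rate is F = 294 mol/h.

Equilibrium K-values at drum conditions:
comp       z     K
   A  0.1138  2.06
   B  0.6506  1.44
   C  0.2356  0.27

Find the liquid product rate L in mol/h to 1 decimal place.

L = 120.9 mol/h

Rachford–Rice: g(V/F) = Σ zᵢ(Kᵢ−1)/(1+V/F(Kᵢ−1)) = 0.
Check two-phase: ΣzᵢKᵢ = 1.2349 > 1 and Σzᵢ/Kᵢ = 1.3796 > 1, so g(0) = 0.2349 > 0 and g(1) = -0.3796 < 0.
Newton–Raphson from V/F = 0.68:
  V/F = 0.6800: g = -0.05108, g' = -0.6129 → V/F = 0.5967
  V/F = 0.5967: g = -0.00407, g' = -0.5211 → V/F = 0.5888
Converged at V/F = 0.5888.
Then V = V/F·F = 0.5888·294 = 173.1 mol/h and L = F − V = 120.9 mol/h.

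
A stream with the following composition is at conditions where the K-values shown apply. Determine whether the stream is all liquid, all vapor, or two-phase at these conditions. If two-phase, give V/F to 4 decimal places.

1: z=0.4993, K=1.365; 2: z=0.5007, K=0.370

all liquid

ΣzᵢKᵢ = 0.8668; Σzᵢ/Kᵢ = 1.7190.
Since ΣzᵢKᵢ < 1 the mixture is below its bubble point — single liquid phase.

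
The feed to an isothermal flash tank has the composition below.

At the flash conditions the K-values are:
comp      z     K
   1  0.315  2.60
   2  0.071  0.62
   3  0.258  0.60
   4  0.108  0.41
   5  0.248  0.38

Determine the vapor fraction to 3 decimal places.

ψ = 0.190

Let ψ = V/F and solve Σ zᵢ(Kᵢ−1)/(1+ψ(Kᵢ−1)) = 0.
Check two-phase: ΣzᵢKᵢ = 1.156 > 1 and Σzᵢ/Kᵢ = 1.582 > 1, so g(0) = 0.156 > 0 and g(1) = -0.582 < 0.
Newton–Raphson from ψ = 0.5:
  ψ = 0.500: g = -0.1955, g' = -0.605 → ψ = 0.177
  ψ = 0.177: g = 0.0091, g' = -0.717 → ψ = 0.189
  ψ = 0.189: g = 0.0001, g' = -0.705 → ψ = 0.190
Converged at ψ = 0.190.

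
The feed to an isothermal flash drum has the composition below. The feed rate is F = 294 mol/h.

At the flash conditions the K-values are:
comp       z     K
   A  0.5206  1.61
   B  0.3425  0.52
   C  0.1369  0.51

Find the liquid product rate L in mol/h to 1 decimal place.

L = 208.1 mol/h

Rachford–Rice: g(ψ) = Σ zᵢ(Kᵢ−1)/(1+ψ(Kᵢ−1)) = 0.
Feasibility: ΣzᵢKᵢ = 1.0861, Σzᵢ/Kᵢ = 1.2504 — both > 1, two phases present.
Iterate (Newton) starting at ψ = 0.42:
  ψ = 0.4200: g = -0.03758, g' = -0.2987 → ψ = 0.2942
  ψ = 0.2942: g = -0.00056, g' = -0.2911 → ψ = 0.2923
Converged at ψ = 0.2923.
Then V = ψ·F = 0.2923·294 = 85.9 mol/h and L = F − V = 208.1 mol/h.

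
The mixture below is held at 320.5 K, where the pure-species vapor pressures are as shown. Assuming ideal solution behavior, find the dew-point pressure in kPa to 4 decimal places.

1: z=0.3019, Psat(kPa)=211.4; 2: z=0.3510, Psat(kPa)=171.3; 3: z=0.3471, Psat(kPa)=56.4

At the dew point ψ → 1, so Σzᵢ/Kᵢ = 1 with Kᵢ = Pᵢˢᵃᵗ/P ⇒ 1/P = Σzᵢ/Pᵢˢᵃᵗ.
1/P = 0.3019/211.4 + 0.3510/171.3 + 0.3471/56.4 = 0.0096314 ⇒ P = 103.8272 kPa

Pdew = 103.8272 kPa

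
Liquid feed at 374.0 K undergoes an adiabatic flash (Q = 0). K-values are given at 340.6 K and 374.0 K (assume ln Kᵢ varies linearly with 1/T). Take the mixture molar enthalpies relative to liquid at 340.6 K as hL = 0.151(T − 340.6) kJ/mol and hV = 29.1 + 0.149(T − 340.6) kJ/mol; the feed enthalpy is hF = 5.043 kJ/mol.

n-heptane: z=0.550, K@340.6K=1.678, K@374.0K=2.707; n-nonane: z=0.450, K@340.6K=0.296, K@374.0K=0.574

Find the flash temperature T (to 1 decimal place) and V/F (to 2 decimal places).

Adiabatic flash: solve Rachford–Rice at each trial T, then check hF = ψ·hV(T) + (1−ψ)·hL(T).
  T = 340.6 K: K = (1.678, 0.296), RR gives ψ = 0.118, H_out = 3.420 kJ/mol
  T = 374.0 K: K = (2.707, 0.574), RR gives ψ = 1.000, H_out = 34.077 kJ/mol
  T = 357.3 K: K = (2.155, 0.419), RR gives ψ = 0.556, H_out = 18.697 kJ/mol
  T = 349.0 K: K = (1.909, 0.354), RR gives ψ = 0.356, H_out = 11.623 kJ/mol
  T = 344.8 K: K = (1.791, 0.324), RR gives ψ = 0.245, H_out = 7.755 kJ/mol
  T = 342.7 K: K = (1.734, 0.310), RR gives ψ = 0.184, H_out = 5.663 kJ/mol
Linear interpolation between T = 340.6 (H_out = 3.420) and T = 342.7 (H_out = 5.663) on hF = 5.043 gives T ≈ 342.1 K, at which ψ = 0.17.

T = 342.1 K, V/F = 0.17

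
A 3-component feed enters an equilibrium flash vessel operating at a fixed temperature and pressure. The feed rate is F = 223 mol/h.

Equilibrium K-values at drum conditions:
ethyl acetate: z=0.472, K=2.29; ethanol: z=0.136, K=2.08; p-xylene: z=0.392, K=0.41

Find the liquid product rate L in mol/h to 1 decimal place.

Iterate (Newton) starting at β = 0.3:
  β = 0.300: g = 0.2689, g' = -0.700 → β = 0.684
  β = 0.684: g = 0.0202, g' = -0.658 → β = 0.715
  β = 0.715: g = -0.0002, g' = -0.671 → β = 0.714
Converged at β = 0.714.
Then V = β·F = 0.7144·223 = 159.3 mol/h and L = F − V = 63.7 mol/h.

L = 63.7 mol/h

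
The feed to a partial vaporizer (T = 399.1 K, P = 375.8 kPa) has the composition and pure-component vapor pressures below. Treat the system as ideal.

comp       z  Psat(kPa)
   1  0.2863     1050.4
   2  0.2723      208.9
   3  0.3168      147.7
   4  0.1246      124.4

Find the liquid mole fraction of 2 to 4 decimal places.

x_2 = 0.2872

Raoult's law: Kᵢ = Pᵢˢᵃᵗ/P = Pᵢˢᵃᵗ/375.8.
  K_1 = 1050.4/375.8 = 2.795104, K_2 = 208.9/375.8 = 0.555881, K_3 = 147.7/375.8 = 0.393028, K_4 = 124.4/375.8 = 0.331027
Rachford–Rice: g(ψ) = Σ zᵢ(Kᵢ−1)/(1+ψ(Kᵢ−1)) = 0.
Feasibility: ΣzᵢKᵢ = 1.1174, Σzᵢ/Kᵢ = 1.7747 — both > 1, two phases present.
Iterate (Newton) starting at ψ = 0.5:
  ψ = 0.5000: g = -0.28593, g' = -0.7114 → ψ = 0.0981
  ψ = 0.0981: g = 0.01687, g' = -0.9215 → ψ = 0.1164
  ψ = 0.1164: g = 0.00028, g' = -0.8916 → ψ = 0.1167
Converged at ψ = 0.1167.
Compositions from xᵢ = zᵢ/(1+ψ(Kᵢ−1)), yᵢ = Kᵢxᵢ:
  1: x = 0.2367, y = 0.6616
  2: x = 0.2872, y = 0.1596
  3: x = 0.3410, y = 0.1340
  4: x = 0.1352, y = 0.0447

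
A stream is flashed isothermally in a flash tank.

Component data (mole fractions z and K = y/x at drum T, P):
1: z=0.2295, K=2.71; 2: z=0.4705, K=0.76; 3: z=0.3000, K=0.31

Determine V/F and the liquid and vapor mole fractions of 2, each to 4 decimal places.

Material balance + equilibrium reduce to Σ zᵢ(Kᵢ−1)/(1+V/F(Kᵢ−1)) = 0.
Check two-phase: ΣzᵢKᵢ = 1.0725 > 1 and Σzᵢ/Kᵢ = 1.6715 > 1, so g(0) = 0.0725 > 0 and g(1) = -0.6715 < 0.
Newton–Raphson from V/F = 0.5:
  V/F = 0.5000: g = -0.23279, g' = -0.5629 → V/F = 0.0865
  V/F = 0.0865: g = 0.00644, g' = -0.6991 → V/F = 0.0957
  V/F = 0.0957: g = 0.00005, g' = -0.6877 → V/F = 0.0958
Converged at V/F = 0.0958.
Compositions from xᵢ = zᵢ/(1+V/F(Kᵢ−1)), yᵢ = Kᵢxᵢ:
  1: x = 0.1972, y = 0.5344
  2: x = 0.4816, y = 0.3660
  3: x = 0.3212, y = 0.0996

V/F = 0.0958, x_2 = 0.4816, y_2 = 0.3660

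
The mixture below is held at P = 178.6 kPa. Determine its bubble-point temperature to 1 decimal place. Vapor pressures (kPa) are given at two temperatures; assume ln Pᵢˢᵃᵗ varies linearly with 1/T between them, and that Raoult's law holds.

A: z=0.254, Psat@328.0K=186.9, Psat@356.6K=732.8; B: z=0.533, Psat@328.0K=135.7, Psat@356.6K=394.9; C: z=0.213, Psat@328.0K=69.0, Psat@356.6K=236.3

T = 334.4 K

Bubble-point temperature: ΣzᵢPᵢˢᵃᵗ(T) = P. Interpolate ln Pᵢˢᵃᵗ = aᵢ + bᵢ/T.
  T = 328.0 K: ΣzᵢPᵢˢᵃᵗ = 134.50 kPa
  T = 356.6 K: ΣzᵢPᵢˢᵃᵗ = 446.94 kPa
  T = 342.3 K: ΣzᵢPᵢˢᵃᵗ = 250.80 kPa
  T = 335.1 K: ΣzᵢPᵢˢᵃᵗ = 184.36 kPa
  T = 331.6 K: ΣzᵢPᵢˢᵃᵗ = 158.06 kPa
  T = 333.4 K: ΣzᵢPᵢˢᵃᵗ = 171.14 kPa
Interpolating between 333.4 K and 335.1 K gives T ≈ 334.4 K.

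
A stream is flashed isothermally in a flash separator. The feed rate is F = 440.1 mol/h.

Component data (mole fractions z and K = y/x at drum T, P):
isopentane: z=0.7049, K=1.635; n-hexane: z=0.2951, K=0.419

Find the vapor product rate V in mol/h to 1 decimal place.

V = 329.4 mol/h

Rachford–Rice: g(β) = Σ zᵢ(Kᵢ−1)/(1+β(Kᵢ−1)) = 0.
Check two-phase: ΣzᵢKᵢ = 1.2762 > 1 and Σzᵢ/Kᵢ = 1.1354 > 1, so g(0) = 0.2762 > 0 and g(1) = -0.1354 < 0.
Iterate (Newton) starting at β = 0.5:
  β = 0.5000: g = 0.09809, g' = -0.3616 → β = 0.7712
  β = 0.7712: g = -0.01019, g' = -0.4551 → β = 0.7488
  β = 0.7488: g = -0.00014, g' = -0.4427 → β = 0.7485
Converged at β = 0.7485.
Then V = β·F = 0.7485·440.1 = 329.4 mol/h and L = F − V = 110.7 mol/h.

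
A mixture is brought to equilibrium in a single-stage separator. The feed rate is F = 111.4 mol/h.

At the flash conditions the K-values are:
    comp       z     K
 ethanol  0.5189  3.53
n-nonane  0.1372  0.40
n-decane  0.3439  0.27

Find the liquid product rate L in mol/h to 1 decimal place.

Let β = V/F and solve Σ zᵢ(Kᵢ−1)/(1+β(Kᵢ−1)) = 0.
Feasibility: ΣzᵢKᵢ = 1.9794, Σzᵢ/Kᵢ = 1.7637 — both > 1, two phases present.
Newton iteration, β⁰ = 0.5:
  β = 0.5000: g = 0.06666, g' = -1.2027 → β = 0.5554
  β = 0.5554: g = 0.00010, g' = -1.2037 → β = 0.5555
Converged at β = 0.5555.
Then V = β·F = 0.5555·111.4 = 61.9 mol/h and L = F − V = 49.5 mol/h.

L = 49.5 mol/h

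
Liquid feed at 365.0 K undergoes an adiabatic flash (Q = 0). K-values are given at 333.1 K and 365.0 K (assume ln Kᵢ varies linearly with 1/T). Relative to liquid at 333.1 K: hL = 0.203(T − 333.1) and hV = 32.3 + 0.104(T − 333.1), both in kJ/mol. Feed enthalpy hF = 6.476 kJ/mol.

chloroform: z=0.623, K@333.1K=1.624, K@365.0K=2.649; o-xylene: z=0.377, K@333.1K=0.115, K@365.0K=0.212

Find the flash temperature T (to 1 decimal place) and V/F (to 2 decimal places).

Adiabatic flash: solve Rachford–Rice at each trial T, then check hF = ψ·hV(T) + (1−ψ)·hL(T).
  T = 333.1 K: K = (1.624, 0.115), RR gives ψ = 0.100, H_out = 3.223 kJ/mol
  T = 365.0 K: K = (2.649, 0.212), RR gives ψ = 0.562, H_out = 22.853 kJ/mol
  T = 349.1 K: K = (2.099, 0.158), RR gives ψ = 0.397, H_out = 15.452 kJ/mol
  T = 341.1 K: K = (1.852, 0.136), RR gives ψ = 0.278, H_out = 10.386 kJ/mol
  T = 337.1 K: K = (1.736, 0.125), RR gives ψ = 0.199, H_out = 7.174 kJ/mol
  T = 335.1 K: K = (1.679, 0.120), RR gives ψ = 0.153, H_out = 5.311 kJ/mol
  T = 336.1 K: K = (1.707, 0.122), RR gives ψ = 0.177, H_out = 6.268 kJ/mol
Linear interpolation between T = 336.1 (H_out = 6.268) and T = 337.1 (H_out = 7.174) on hF = 6.476 gives T ≈ 336.3 K, at which ψ = 0.18.

T = 336.3 K, V/F = 0.18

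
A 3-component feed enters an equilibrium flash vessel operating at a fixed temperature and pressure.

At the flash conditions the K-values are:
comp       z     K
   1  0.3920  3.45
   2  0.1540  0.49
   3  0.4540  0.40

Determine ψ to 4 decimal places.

Rachford–Rice: g(ψ) = Σ zᵢ(Kᵢ−1)/(1+ψ(Kᵢ−1)) = 0.
Check two-phase: ΣzᵢKᵢ = 1.6095 > 1 and Σzᵢ/Kᵢ = 1.5629 > 1, so g(0) = 0.6095 > 0 and g(1) = -0.5629 < 0.
Iterate (Newton) starting at ψ = 0.5:
  ψ = 0.5000: g = -0.06293, g' = -0.8810 → ψ = 0.4286
  ψ = 0.4286: g = 0.00128, g' = -0.9217 → ψ = 0.4300
Converged at ψ = 0.4300.

ψ = 0.4300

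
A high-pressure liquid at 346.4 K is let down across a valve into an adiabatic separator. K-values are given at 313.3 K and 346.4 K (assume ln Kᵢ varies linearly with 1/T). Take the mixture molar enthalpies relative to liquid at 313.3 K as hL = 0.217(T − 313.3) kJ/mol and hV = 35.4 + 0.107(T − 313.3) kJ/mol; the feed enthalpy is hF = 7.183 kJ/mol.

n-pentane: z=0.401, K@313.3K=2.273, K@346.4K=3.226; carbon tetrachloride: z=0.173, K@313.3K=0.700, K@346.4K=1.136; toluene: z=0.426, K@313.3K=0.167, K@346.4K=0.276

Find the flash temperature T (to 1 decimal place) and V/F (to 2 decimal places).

Adiabatic flash: solve Rachford–Rice at each trial T, then check hF = ψ·hV(T) + (1−ψ)·hL(T).
  T = 313.3 K: K = (2.273, 0.700, 0.167), RR gives ψ = 0.114, H_out = 4.034 kJ/mol
  T = 346.4 K: K = (3.226, 1.136, 0.276), RR gives ψ = 0.461, H_out = 21.816 kJ/mol
  T = 329.9 K: K = (2.733, 0.903, 0.218), RR gives ψ = 0.305, H_out = 13.830 kJ/mol
  T = 321.6 K: K = (2.498, 0.798, 0.191), RR gives ψ = 0.216, H_out = 9.248 kJ/mol
  T = 317.5 K: K = (2.386, 0.749, 0.179), RR gives ψ = 0.168, H_out = 6.768 kJ/mol
  T = 319.6 K: K = (2.443, 0.774, 0.185), RR gives ψ = 0.193, H_out = 8.059 kJ/mol
Linear interpolation between T = 317.5 (H_out = 6.768) and T = 319.6 (H_out = 8.059) on hF = 7.183 gives T ≈ 318.2 K, at which ψ = 0.18.

T = 318.2 K, V/F = 0.18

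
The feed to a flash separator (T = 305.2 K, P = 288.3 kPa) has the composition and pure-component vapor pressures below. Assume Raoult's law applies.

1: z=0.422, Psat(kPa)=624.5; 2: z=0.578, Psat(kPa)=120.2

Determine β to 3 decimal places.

Raoult's law: Kᵢ = Pᵢˢᵃᵗ/P = Pᵢˢᵃᵗ/288.3.
  K_1 = 624.5/288.3 = 2.16615, K_2 = 120.2/288.3 = 0.41693
Material balance + equilibrium reduce to Σ zᵢ(Kᵢ−1)/(1+β(Kᵢ−1)) = 0.
Feasibility: ΣzᵢKᵢ = 1.155, Σzᵢ/Kᵢ = 1.581 — both > 1, two phases present.
Binary case is linear: z₁(K₁−1)(1+β(K₂−1)) + z₂(K₂−1)(1+β(K₁−1)) = 0
⇒ β = [z₁(K₁−1)+z₂(K₂−1)] / [−(K₁−1)(K₂−1)] = 0.1551/0.6799 = 0.228

β = 0.228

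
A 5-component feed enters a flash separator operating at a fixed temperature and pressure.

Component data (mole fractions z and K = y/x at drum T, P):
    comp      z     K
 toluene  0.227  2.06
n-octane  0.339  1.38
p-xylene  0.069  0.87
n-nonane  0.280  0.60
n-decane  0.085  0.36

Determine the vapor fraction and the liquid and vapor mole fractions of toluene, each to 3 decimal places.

ψ = 0.622, x_toluene = 0.137, y_toluene = 0.282

Rachford–Rice: g(ψ) = Σ zᵢ(Kᵢ−1)/(1+ψ(Kᵢ−1)) = 0.
g(0) = ΣzᵢKᵢ − 1 = 0.194 and g(1) = 1 − Σzᵢ/Kᵢ = -0.138, so a root lies in (0, 1).
Iterate (Newton) starting at ψ = 0.5:
  ψ = 0.500: g = 0.0359, g' = -0.290 → ψ = 0.624
  ψ = 0.624: g = -0.0006, g' = -0.302 → ψ = 0.622
Converged at ψ = 0.622.
Compositions from xᵢ = zᵢ/(1+ψ(Kᵢ−1)), yᵢ = Kᵢxᵢ:
  toluene: x = 0.137, y = 0.282
  n-octane: x = 0.274, y = 0.378
  p-xylene: x = 0.075, y = 0.065
  n-nonane: x = 0.373, y = 0.224
  n-decane: x = 0.141, y = 0.051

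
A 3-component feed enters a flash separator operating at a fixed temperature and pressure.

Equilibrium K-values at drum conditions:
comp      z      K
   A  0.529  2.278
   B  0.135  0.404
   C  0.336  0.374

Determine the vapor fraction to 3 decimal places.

Let ψ = V/F and solve Σ zᵢ(Kᵢ−1)/(1+ψ(Kᵢ−1)) = 0.
Check two-phase: ΣzᵢKᵢ = 1.385 > 1 and Σzᵢ/Kᵢ = 1.465 > 1, so g(0) = 0.385 > 0 and g(1) = -0.465 < 0.
Iterate (Newton) starting at ψ = 0.5:
  ψ = 0.500: g = -0.0083, g' = -0.698 → ψ = 0.488
Converged at ψ = 0.488.

ψ = 0.488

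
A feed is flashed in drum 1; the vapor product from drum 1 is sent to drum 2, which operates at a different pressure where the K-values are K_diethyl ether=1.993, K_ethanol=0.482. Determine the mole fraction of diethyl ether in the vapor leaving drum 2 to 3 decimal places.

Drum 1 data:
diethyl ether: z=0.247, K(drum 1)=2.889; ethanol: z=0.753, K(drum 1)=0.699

Drum 1:
Rachford–Rice: g(ψ₁) = Σ zᵢ(Kᵢ−1)/(1+ψ₁(Kᵢ−1)) = 0.
Check two-phase: ΣzᵢKᵢ = 1.240 > 1 and Σzᵢ/Kᵢ = 1.163 > 1, so g(0) = 0.240 > 0 and g(1) = -0.163 < 0.
Newton iteration, ψ₁⁰ = 0.5:
  ψ₁ = 0.500: g = -0.0269, g' = -0.328 → ψ₁ = 0.418
  ψ₁ = 0.418: g = 0.0014, g' = -0.364 → ψ₁ = 0.422
Converged at ψ₁ = 0.422.
Drum-1 compositions:
  diethyl ether: x = 0.137, y = 0.397
  ethanol: x = 0.863, y = 0.603
Drum-2 feed = drum-1 vapor: z₂ = (0.3971, 0.6029).
Drum 2:
Let ψ₂ = V/F and solve Σ zᵢ(Kᵢ−1)/(1+ψ₂(Kᵢ−1)) = 0.
Check two-phase: ΣzᵢKᵢ = 1.082 > 1 and Σzᵢ/Kᵢ = 1.450 > 1, so g(0) = 0.082 > 0 and g(1) = -0.450 < 0.
Binary case is linear: z₁(K₁−1)(1+ψ₂(K₂−1)) + z₂(K₂−1)(1+ψ₂(K₁−1)) = 0
⇒ ψ₂ = [z₁(K₁−1)+z₂(K₂−1)] / [−(K₁−1)(K₂−1)] = 0.0820/0.5144 = 0.159
  diethyl ether: x = 0.343, y = 0.683
  ethanol: x = 0.657, y = 0.317

y_diethyl ether (drum 2) = 0.683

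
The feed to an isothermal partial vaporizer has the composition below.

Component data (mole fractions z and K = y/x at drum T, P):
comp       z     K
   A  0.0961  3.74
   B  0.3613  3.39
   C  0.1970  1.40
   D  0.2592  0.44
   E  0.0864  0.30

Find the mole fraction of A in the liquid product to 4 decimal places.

x_A = 0.0290

Material balance + equilibrium reduce to Σ zᵢ(Kᵢ−1)/(1+ψ(Kᵢ−1)) = 0.
g(0) = ΣzᵢKᵢ − 1 = 1.0000 and g(1) = 1 − Σzᵢ/Kᵢ = -0.1501, so a root lies in (0, 1).
Newton iteration, ψ⁰ = 0.5:
  ψ = 0.5000: g = 0.27552, g' = -0.8357 → ψ = 0.8297
  ψ = 0.8297: g = 0.01369, g' = -0.8415 → ψ = 0.8460
  ψ = 0.8460: g = -0.00012, g' = -0.8572 → ψ = 0.8458
Converged at ψ = 0.8458.
Compositions from xᵢ = zᵢ/(1+ψ(Kᵢ−1)), yᵢ = Kᵢxᵢ:
  A: x = 0.0290, y = 0.1083
  B: x = 0.1196, y = 0.4054
  C: x = 0.1472, y = 0.2061
  D: x = 0.4925, y = 0.2167
  E: x = 0.2118, y = 0.0635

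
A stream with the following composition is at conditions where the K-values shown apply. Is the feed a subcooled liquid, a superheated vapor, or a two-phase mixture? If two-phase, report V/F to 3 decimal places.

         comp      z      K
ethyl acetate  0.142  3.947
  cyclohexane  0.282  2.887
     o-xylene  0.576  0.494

ΣzᵢKᵢ = 1.659; Σzᵢ/Kᵢ = 1.300.
Both exceed 1, so a two-phase solution exists.
Rachford–Rice: g(ψ) = Σ zᵢ(Kᵢ−1)/(1+ψ(Kᵢ−1)) = 0.
Iterate (Newton) starting at ψ = 0.31:
  ψ = 0.310: g = 0.2087, g' = -0.944 → ψ = 0.531
  ψ = 0.531: g = 0.0303, g' = -0.714 → ψ = 0.574
Converged at ψ = 0.574.

two-phase, V/F = 0.574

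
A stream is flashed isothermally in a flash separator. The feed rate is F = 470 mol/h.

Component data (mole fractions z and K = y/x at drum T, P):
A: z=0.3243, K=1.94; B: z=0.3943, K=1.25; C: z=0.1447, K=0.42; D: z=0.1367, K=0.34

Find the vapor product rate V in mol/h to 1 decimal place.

Rachford–Rice: g(ψ) = Σ zᵢ(Kᵢ−1)/(1+ψ(Kᵢ−1)) = 0.
Feasibility: ΣzᵢKᵢ = 1.2293, Σzᵢ/Kᵢ = 1.2292 — both > 1, two phases present.
Iterate (Newton) starting at ψ = 0.5:
  ψ = 0.5000: g = 0.04213, g' = -0.3813 → ψ = 0.6105
  ψ = 0.6105: g = -0.00183, g' = -0.4179 → ψ = 0.6061
Converged at ψ = 0.6061.
Then V = ψ·F = 0.6061·470 = 284.9 mol/h and L = F − V = 185.1 mol/h.

V = 284.9 mol/h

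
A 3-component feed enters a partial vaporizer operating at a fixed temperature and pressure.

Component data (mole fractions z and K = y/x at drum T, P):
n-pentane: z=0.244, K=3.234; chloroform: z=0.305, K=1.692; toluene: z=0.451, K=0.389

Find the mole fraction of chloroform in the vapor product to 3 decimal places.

y_chloroform = 0.379

Rachford–Rice: g(V/F) = Σ zᵢ(Kᵢ−1)/(1+V/F(Kᵢ−1)) = 0.
Check two-phase: ΣzᵢKᵢ = 1.481 > 1 and Σzᵢ/Kᵢ = 1.415 > 1, so g(0) = 0.481 > 0 and g(1) = -0.415 < 0.
Newton–Raphson from V/F = 0.53:
  V/F = 0.530: g = -0.0035, g' = -0.702 → V/F = 0.525
Converged at V/F = 0.525.
Compositions from xᵢ = zᵢ/(1+V/F(Kᵢ−1)), yᵢ = Kᵢxᵢ:
  n-pentane: x = 0.112, y = 0.363
  chloroform: x = 0.224, y = 0.379
  toluene: x = 0.664, y = 0.258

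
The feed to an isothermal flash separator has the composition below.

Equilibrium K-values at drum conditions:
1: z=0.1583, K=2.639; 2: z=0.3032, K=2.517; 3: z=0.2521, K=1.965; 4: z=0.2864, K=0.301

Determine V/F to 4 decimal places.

V/F = 0.8031

Iterate (Newton) starting at V/F = 0.33:
  V/F = 0.3300: g = 0.39919, g' = -0.8604 → V/F = 0.7939
  V/F = 0.7939: g = 0.00931, g' = -1.0057 → V/F = 0.8032
  V/F = 0.8032: g = -0.00008, g' = -1.0231 → V/F = 0.8031
Converged at V/F = 0.8031.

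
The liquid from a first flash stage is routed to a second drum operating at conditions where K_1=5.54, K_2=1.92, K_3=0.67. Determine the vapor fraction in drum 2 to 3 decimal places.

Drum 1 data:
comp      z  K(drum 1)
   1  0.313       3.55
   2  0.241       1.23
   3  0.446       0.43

V/F (drum 2) = 0.631

Drum 1:
Let ψ₁ = V/F and solve Σ zᵢ(Kᵢ−1)/(1+ψ₁(Kᵢ−1)) = 0.
Check two-phase: ΣzᵢKᵢ = 1.599 > 1 and Σzᵢ/Kᵢ = 1.321 > 1, so g(0) = 0.599 > 0 and g(1) = -0.321 < 0.
Newton–Raphson from ψ₁ = 0.5:
  ψ₁ = 0.500: g = 0.0450, g' = -0.687 → ψ₁ = 0.566
  ψ₁ = 0.566: g = 0.0007, g' = -0.667 → ψ₁ = 0.567
Converged at ψ₁ = 0.567.
Drum-1 compositions:
  1: x = 0.128, y = 0.454
  2: x = 0.213, y = 0.262
  3: x = 0.659, y = 0.283
Drum-2 feed = drum-1 liquid: z₂ = (0.1280, 0.2132, 0.6588).
Drum 2:
Let ψ₂ = V/F and solve Σ zᵢ(Kᵢ−1)/(1+ψ₂(Kᵢ−1)) = 0.
Check two-phase: ΣzᵢKᵢ = 1.560 > 1 and Σzᵢ/Kᵢ = 1.117 > 1, so g(0) = 0.560 > 0 and g(1) = -0.117 < 0.
Newton–Raphson from ψ₂ = 0.67:
  ψ₂ = 0.670: g = -0.0139, g' = -0.349 → ψ₂ = 0.630
  ψ₂ = 0.630: g = 0.0003, g' = -0.364 → ψ₂ = 0.631
Converged at ψ₂ = 0.631.
  1: x = 0.033, y = 0.184
  2: x = 0.135, y = 0.259
  3: x = 0.832, y = 0.557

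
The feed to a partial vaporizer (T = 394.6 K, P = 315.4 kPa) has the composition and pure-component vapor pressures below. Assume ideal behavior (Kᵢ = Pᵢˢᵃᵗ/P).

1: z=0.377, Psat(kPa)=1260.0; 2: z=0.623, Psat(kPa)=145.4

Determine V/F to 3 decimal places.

V/F = 0.491

Raoult's law: Kᵢ = Pᵢˢᵃᵗ/P = Pᵢˢᵃᵗ/315.4.
  K_1 = 1260.0/315.4 = 3.99493, K_2 = 145.4/315.4 = 0.46100
Binary case is linear: z₁(K₁−1)(1+V/F(K₂−1)) + z₂(K₂−1)(1+V/F(K₁−1)) = 0
⇒ V/F = [z₁(K₁−1)+z₂(K₂−1)] / [−(K₁−1)(K₂−1)] = 0.7933/1.6143 = 0.491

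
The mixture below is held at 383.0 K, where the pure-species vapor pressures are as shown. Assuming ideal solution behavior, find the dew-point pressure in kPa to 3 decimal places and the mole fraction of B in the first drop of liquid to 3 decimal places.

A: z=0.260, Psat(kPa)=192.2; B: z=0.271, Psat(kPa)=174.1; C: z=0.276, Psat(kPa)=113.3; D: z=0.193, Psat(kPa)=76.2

At the dew point ψ → 1, so Σzᵢ/Kᵢ = 1 with Kᵢ = Pᵢˢᵃᵗ/P ⇒ 1/P = Σzᵢ/Pᵢˢᵃᵗ.
1/P = 0.260/192.2 + 0.271/174.1 + 0.276/113.3 + 0.193/76.2 = 0.007878 ⇒ P = 126.933 kPa
xᵢ = zᵢP/Pᵢˢᵃᵗ ⇒ x_B = 0.271·126.933/174.1 = 0.198

Pdew = 126.933 kPa, x_B = 0.198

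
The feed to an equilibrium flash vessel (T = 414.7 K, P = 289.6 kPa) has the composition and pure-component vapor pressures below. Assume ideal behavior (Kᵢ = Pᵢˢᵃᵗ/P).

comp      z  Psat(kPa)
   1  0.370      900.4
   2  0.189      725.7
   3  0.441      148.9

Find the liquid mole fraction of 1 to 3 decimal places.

Raoult's law: Kᵢ = Pᵢˢᵃᵗ/P = Pᵢˢᵃᵗ/289.6.
  K_1 = 900.4/289.6 = 3.10912, K_2 = 725.7/289.6 = 2.50587, K_3 = 148.9/289.6 = 0.51416
Rachford–Rice: g(β) = Σ zᵢ(Kᵢ−1)/(1+β(Kᵢ−1)) = 0.
Check two-phase: ΣzᵢKᵢ = 1.851 > 1 and Σzᵢ/Kᵢ = 1.052 > 1, so g(0) = 0.851 > 0 and g(1) = -0.052 < 0.
Iterate (Newton) starting at β = 0.5:
  β = 0.500: g = 0.2592, g' = -0.711 → β = 0.865
  β = 0.865: g = 0.0306, g' = -0.597 → β = 0.916
Converged at β = 0.916.
Compositions from xᵢ = zᵢ/(1+β(Kᵢ−1)), yᵢ = Kᵢxᵢ:
  1: x = 0.126, y = 0.392
  2: x = 0.079, y = 0.199
  3: x = 0.794, y = 0.408

x_1 = 0.126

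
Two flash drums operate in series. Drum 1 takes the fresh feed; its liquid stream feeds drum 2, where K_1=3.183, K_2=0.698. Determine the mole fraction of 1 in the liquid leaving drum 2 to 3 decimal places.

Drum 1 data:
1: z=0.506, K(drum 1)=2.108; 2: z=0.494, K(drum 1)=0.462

x_1 (drum 2) = 0.122

Drum 1:
Rachford–Rice: g(ψ₁) = Σ zᵢ(Kᵢ−1)/(1+ψ₁(Kᵢ−1)) = 0.
Feasibility: ΣzᵢKᵢ = 1.295, Σzᵢ/Kᵢ = 1.309 — both > 1, two phases present.
Binary case is linear: z₁(K₁−1)(1+ψ₁(K₂−1)) + z₂(K₂−1)(1+ψ₁(K₁−1)) = 0
⇒ ψ₁ = [z₁(K₁−1)+z₂(K₂−1)] / [−(K₁−1)(K₂−1)] = 0.2949/0.5961 = 0.495
Drum-1 compositions:
  1: x = 0.327, y = 0.689
  2: x = 0.673, y = 0.311
Drum-2 feed = drum-1 liquid: z₂ = (0.3269, 0.6731).
Drum 2:
Binary case is linear: z₁(K₁−1)(1+ψ₂(K₂−1)) + z₂(K₂−1)(1+ψ₂(K₁−1)) = 0
⇒ ψ₂ = [z₁(K₁−1)+z₂(K₂−1)] / [−(K₁−1)(K₂−1)] = 0.5102/0.6593 = 0.774
  1: x = 0.122, y = 0.387
  2: x = 0.878, y = 0.613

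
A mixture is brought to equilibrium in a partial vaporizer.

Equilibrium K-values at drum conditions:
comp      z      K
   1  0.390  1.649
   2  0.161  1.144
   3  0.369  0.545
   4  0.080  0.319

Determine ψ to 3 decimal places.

Material balance + equilibrium reduce to Σ zᵢ(Kᵢ−1)/(1+ψ(Kᵢ−1)) = 0.
Check two-phase: ΣzᵢKᵢ = 1.054 > 1 and Σzᵢ/Kᵢ = 1.305 > 1, so g(0) = 0.054 > 0 and g(1) = -0.305 < 0.
Newton iteration, ψ⁰ = 0.5:
  ψ = 0.500: g = -0.0872, g' = -0.310 → ψ = 0.219
  ψ = 0.219: g = -0.0063, g' = -0.275 → ψ = 0.196
Converged at ψ = 0.196.

ψ = 0.196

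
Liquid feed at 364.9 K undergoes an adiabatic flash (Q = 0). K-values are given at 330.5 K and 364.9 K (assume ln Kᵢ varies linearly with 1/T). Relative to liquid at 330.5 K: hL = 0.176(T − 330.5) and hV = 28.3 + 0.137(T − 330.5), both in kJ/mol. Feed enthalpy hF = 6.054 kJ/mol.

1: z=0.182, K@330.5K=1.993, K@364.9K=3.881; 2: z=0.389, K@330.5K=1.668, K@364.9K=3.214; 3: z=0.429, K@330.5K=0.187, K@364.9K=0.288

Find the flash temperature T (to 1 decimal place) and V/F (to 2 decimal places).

T = 332.6 K, V/F = 0.20

Adiabatic flash: solve Rachford–Rice at each trial T, then check hF = ψ·hV(T) + (1−ψ)·hL(T).
  T = 330.5 K: K = (1.993, 1.668, 0.187), RR gives ψ = 0.144, H_out = 4.081 kJ/mol
  T = 364.9 K: K = (3.881, 3.214, 0.288), RR gives ψ = 0.624, H_out = 22.863 kJ/mol
  T = 347.7 K: K = (2.827, 2.353, 0.235), RR gives ψ = 0.458, H_out = 15.692 kJ/mol
  T = 339.1 K: K = (2.384, 1.990, 0.210), RR gives ψ = 0.336, H_out = 10.896 kJ/mol
  T = 334.8 K: K = (2.182, 1.824, 0.198), RR gives ψ = 0.252, H_out = 7.854 kJ/mol
  T = 332.6 K: K = (2.084, 1.743, 0.192), RR gives ψ = 0.201, H_out = 6.037 kJ/mol
Linear interpolation between T = 332.6 (H_out = 6.037) and T = 334.8 (H_out = 7.854) on hF = 6.054 gives T ≈ 332.6 K, at which ψ = 0.20.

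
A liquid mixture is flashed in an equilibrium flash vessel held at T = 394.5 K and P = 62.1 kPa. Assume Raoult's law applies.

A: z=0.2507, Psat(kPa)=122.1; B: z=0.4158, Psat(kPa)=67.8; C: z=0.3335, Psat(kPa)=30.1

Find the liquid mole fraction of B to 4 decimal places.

Raoult's law: Kᵢ = Pᵢˢᵃᵗ/P = Pᵢˢᵃᵗ/62.1.
  K_A = 122.1/62.1 = 1.966184, K_B = 67.8/62.1 = 1.091787, K_C = 30.1/62.1 = 0.484702
Iterate (Newton) starting at V/F = 0.5:
  V/F = 0.5000: g = -0.03168, g' = -0.2703 → V/F = 0.3828
  V/F = 0.3828: g = -0.00038, g' = -0.2654 → V/F = 0.3813
Converged at V/F = 0.3813.
Compositions from xᵢ = zᵢ/(1+V/F(Kᵢ−1)), yᵢ = Kᵢxᵢ:
  A: x = 0.1832, y = 0.3602
  B: x = 0.4017, y = 0.4386
  C: x = 0.4151, y = 0.2012

x_B = 0.4017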